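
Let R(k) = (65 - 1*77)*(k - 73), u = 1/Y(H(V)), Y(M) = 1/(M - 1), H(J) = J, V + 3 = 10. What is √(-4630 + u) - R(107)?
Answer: 408 + 68*I ≈ 408.0 + 68.0*I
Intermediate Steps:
V = 7 (V = -3 + 10 = 7)
Y(M) = 1/(-1 + M)
u = 6 (u = 1/(1/(-1 + 7)) = 1/(1/6) = 1/(⅙) = 6)
R(k) = 876 - 12*k (R(k) = (65 - 77)*(-73 + k) = -12*(-73 + k) = 876 - 12*k)
√(-4630 + u) - R(107) = √(-4630 + 6) - (876 - 12*107) = √(-4624) - (876 - 1284) = 68*I - 1*(-408) = 68*I + 408 = 408 + 68*I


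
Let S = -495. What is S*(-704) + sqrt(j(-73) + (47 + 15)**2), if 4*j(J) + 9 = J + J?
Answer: 348480 + sqrt(15221)/2 ≈ 3.4854e+5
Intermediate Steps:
j(J) = -9/4 + J/2 (j(J) = -9/4 + (J + J)/4 = -9/4 + (2*J)/4 = -9/4 + J/2)
S*(-704) + sqrt(j(-73) + (47 + 15)**2) = -495*(-704) + sqrt((-9/4 + (1/2)*(-73)) + (47 + 15)**2) = 348480 + sqrt((-9/4 - 73/2) + 62**2) = 348480 + sqrt(-155/4 + 3844) = 348480 + sqrt(15221/4) = 348480 + sqrt(15221)/2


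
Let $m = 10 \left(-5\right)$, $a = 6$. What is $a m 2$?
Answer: $-600$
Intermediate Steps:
$m = -50$
$a m 2 = 6 \left(-50\right) 2 = \left(-300\right) 2 = -600$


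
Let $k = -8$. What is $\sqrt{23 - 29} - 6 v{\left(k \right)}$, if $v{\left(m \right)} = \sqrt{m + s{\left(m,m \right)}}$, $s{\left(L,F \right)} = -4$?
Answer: $i \left(\sqrt{6} - 12 \sqrt{3}\right) \approx - 18.335 i$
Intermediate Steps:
$v{\left(m \right)} = \sqrt{-4 + m}$ ($v{\left(m \right)} = \sqrt{m - 4} = \sqrt{-4 + m}$)
$\sqrt{23 - 29} - 6 v{\left(k \right)} = \sqrt{23 - 29} - 6 \sqrt{-4 - 8} = \sqrt{-6} - 6 \sqrt{-12} = i \sqrt{6} - 6 \cdot 2 i \sqrt{3} = i \sqrt{6} - 12 i \sqrt{3}$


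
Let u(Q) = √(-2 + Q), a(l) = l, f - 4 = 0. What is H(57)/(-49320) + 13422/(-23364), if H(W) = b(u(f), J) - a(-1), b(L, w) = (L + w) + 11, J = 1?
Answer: -18396577/32008680 - √2/49320 ≈ -0.57477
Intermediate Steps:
f = 4 (f = 4 + 0 = 4)
b(L, w) = 11 + L + w
H(W) = 13 + √2 (H(W) = (11 + √(-2 + 4) + 1) - 1*(-1) = (11 + √2 + 1) + 1 = (12 + √2) + 1 = 13 + √2)
H(57)/(-49320) + 13422/(-23364) = (13 + √2)/(-49320) + 13422/(-23364) = (13 + √2)*(-1/49320) + 13422*(-1/23364) = (-13/49320 - √2/49320) - 2237/3894 = -18396577/32008680 - √2/49320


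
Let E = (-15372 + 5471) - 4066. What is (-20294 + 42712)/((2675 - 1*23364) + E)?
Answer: -11209/17328 ≈ -0.64687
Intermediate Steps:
E = -13967 (E = -9901 - 4066 = -13967)
(-20294 + 42712)/((2675 - 1*23364) + E) = (-20294 + 42712)/((2675 - 1*23364) - 13967) = 22418/((2675 - 23364) - 13967) = 22418/(-20689 - 13967) = 22418/(-34656) = 22418*(-1/34656) = -11209/17328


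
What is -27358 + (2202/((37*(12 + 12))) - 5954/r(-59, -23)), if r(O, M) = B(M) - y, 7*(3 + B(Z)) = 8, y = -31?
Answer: -208021553/7548 ≈ -27560.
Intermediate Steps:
B(Z) = -13/7 (B(Z) = -3 + (⅐)*8 = -3 + 8/7 = -13/7)
r(O, M) = 204/7 (r(O, M) = -13/7 - 1*(-31) = -13/7 + 31 = 204/7)
-27358 + (2202/((37*(12 + 12))) - 5954/r(-59, -23)) = -27358 + (2202/((37*(12 + 12))) - 5954/204/7) = -27358 + (2202/((37*24)) - 5954*7/204) = -27358 + (2202/888 - 20839/102) = -27358 + (2202*(1/888) - 20839/102) = -27358 + (367/148 - 20839/102) = -27358 - 1523369/7548 = -208021553/7548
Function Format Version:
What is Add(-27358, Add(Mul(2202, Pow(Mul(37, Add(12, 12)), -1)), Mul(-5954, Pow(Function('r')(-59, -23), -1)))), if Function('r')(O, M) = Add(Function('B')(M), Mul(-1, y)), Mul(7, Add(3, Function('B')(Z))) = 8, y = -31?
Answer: Rational(-208021553, 7548) ≈ -27560.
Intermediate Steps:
Function('B')(Z) = Rational(-13, 7) (Function('B')(Z) = Add(-3, Mul(Rational(1, 7), 8)) = Add(-3, Rational(8, 7)) = Rational(-13, 7))
Function('r')(O, M) = Rational(204, 7) (Function('r')(O, M) = Add(Rational(-13, 7), Mul(-1, -31)) = Add(Rational(-13, 7), 31) = Rational(204, 7))
Add(-27358, Add(Mul(2202, Pow(Mul(37, Add(12, 12)), -1)), Mul(-5954, Pow(Function('r')(-59, -23), -1)))) = Add(-27358, Add(Mul(2202, Pow(Mul(37, Add(12, 12)), -1)), Mul(-5954, Pow(Rational(204, 7), -1)))) = Add(-27358, Add(Mul(2202, Pow(Mul(37, 24), -1)), Mul(-5954, Rational(7, 204)))) = Add(-27358, Add(Mul(2202, Pow(888, -1)), Rational(-20839, 102))) = Add(-27358, Add(Mul(2202, Rational(1, 888)), Rational(-20839, 102))) = Add(-27358, Add(Rational(367, 148), Rational(-20839, 102))) = Add(-27358, Rational(-1523369, 7548)) = Rational(-208021553, 7548)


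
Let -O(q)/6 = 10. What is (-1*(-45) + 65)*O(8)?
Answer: -6600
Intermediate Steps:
O(q) = -60 (O(q) = -6*10 = -60)
(-1*(-45) + 65)*O(8) = (-1*(-45) + 65)*(-60) = (45 + 65)*(-60) = 110*(-60) = -6600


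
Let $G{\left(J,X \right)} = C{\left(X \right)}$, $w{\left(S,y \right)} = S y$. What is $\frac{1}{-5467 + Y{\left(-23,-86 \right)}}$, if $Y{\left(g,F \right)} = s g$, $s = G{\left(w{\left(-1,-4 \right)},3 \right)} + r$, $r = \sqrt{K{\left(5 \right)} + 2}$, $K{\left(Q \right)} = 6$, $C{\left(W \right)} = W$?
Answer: $- \frac{692}{3830383} + \frac{23 \sqrt{2}}{15321532} \approx -0.00017854$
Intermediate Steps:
$G{\left(J,X \right)} = X$
$r = 2 \sqrt{2}$ ($r = \sqrt{6 + 2} = \sqrt{8} = 2 \sqrt{2} \approx 2.8284$)
$s = 3 + 2 \sqrt{2} \approx 5.8284$
$Y{\left(g,F \right)} = g \left(3 + 2 \sqrt{2}\right)$ ($Y{\left(g,F \right)} = \left(3 + 2 \sqrt{2}\right) g = g \left(3 + 2 \sqrt{2}\right)$)
$\frac{1}{-5467 + Y{\left(-23,-86 \right)}} = \frac{1}{-5467 - 23 \left(3 + 2 \sqrt{2}\right)} = \frac{1}{-5467 - \left(69 + 46 \sqrt{2}\right)} = \frac{1}{-5536 - 46 \sqrt{2}}$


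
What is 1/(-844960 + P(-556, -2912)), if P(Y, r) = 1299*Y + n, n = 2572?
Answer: -1/1564632 ≈ -6.3913e-7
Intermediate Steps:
P(Y, r) = 2572 + 1299*Y (P(Y, r) = 1299*Y + 2572 = 2572 + 1299*Y)
1/(-844960 + P(-556, -2912)) = 1/(-844960 + (2572 + 1299*(-556))) = 1/(-844960 + (2572 - 722244)) = 1/(-844960 - 719672) = 1/(-1564632) = -1/1564632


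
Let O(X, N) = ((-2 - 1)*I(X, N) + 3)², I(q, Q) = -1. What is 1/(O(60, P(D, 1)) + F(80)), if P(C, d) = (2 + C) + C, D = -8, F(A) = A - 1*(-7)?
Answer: 1/123 ≈ 0.0081301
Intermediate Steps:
F(A) = 7 + A (F(A) = A + 7 = 7 + A)
P(C, d) = 2 + 2*C
O(X, N) = 36 (O(X, N) = ((-2 - 1)*(-1) + 3)² = (-3*(-1) + 3)² = (3 + 3)² = 6² = 36)
1/(O(60, P(D, 1)) + F(80)) = 1/(36 + (7 + 80)) = 1/(36 + 87) = 1/123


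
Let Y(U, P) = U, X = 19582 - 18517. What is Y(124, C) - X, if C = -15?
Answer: -941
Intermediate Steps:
X = 1065
Y(124, C) - X = 124 - 1*1065 = 124 - 1065 = -941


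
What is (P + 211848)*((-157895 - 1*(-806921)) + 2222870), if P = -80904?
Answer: 376057549824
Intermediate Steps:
(P + 211848)*((-157895 - 1*(-806921)) + 2222870) = (-80904 + 211848)*((-157895 - 1*(-806921)) + 2222870) = 130944*((-157895 + 806921) + 2222870) = 130944*(649026 + 2222870) = 130944*2871896 = 376057549824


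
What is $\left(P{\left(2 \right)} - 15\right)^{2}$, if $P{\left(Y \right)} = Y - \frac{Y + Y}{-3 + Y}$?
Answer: $81$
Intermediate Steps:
$P{\left(Y \right)} = Y - \frac{2 Y}{-3 + Y}$
$\left(P{\left(2 \right)} - 15\right)^{2} = \left(\frac{2 \left(-5 + 2\right)}{-3 + 2} - 15\right)^{2} = \left(2 \frac{1}{-1} \left(-3\right) - 15\right)^{2} = \left(2 \left(-1\right) \left(-3\right) - 15\right)^{2} = \left(6 - 15\right)^{2} = \left(-9\right)^{2} = 81$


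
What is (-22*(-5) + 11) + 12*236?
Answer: 2953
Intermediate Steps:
(-22*(-5) + 11) + 12*236 = (110 + 11) + 2832 = 121 + 2832 = 2953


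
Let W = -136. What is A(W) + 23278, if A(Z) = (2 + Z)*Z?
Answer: 41502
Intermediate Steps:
A(Z) = Z*(2 + Z)
A(W) + 23278 = -136*(2 - 136) + 23278 = -136*(-134) + 23278 = 18224 + 23278 = 41502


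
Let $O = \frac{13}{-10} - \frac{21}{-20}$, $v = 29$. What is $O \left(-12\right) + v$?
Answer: $32$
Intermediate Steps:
$O = - \frac{1}{4}$ ($O = 13 \left(- \frac{1}{10}\right) - - \frac{21}{20} = - \frac{13}{10} + \frac{21}{20} = - \frac{1}{4} \approx -0.25$)
$O \left(-12\right) + v = \left(- \frac{1}{4}\right) \left(-12\right) + 29 = 3 + 29 = 32$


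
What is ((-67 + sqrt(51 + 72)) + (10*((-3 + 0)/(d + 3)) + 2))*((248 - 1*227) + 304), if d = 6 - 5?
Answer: -47125/2 + 325*sqrt(123) ≈ -19958.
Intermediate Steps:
d = 1
((-67 + sqrt(51 + 72)) + (10*((-3 + 0)/(d + 3)) + 2))*((248 - 1*227) + 304) = ((-67 + sqrt(51 + 72)) + (10*((-3 + 0)/(1 + 3)) + 2))*((248 - 1*227) + 304) = ((-67 + sqrt(123)) + (10*(-3/4) + 2))*((248 - 227) + 304) = ((-67 + sqrt(123)) + (10*(-3*1/4) + 2))*(21 + 304) = ((-67 + sqrt(123)) + (10*(-3/4) + 2))*325 = ((-67 + sqrt(123)) + (-15/2 + 2))*325 = ((-67 + sqrt(123)) - 11/2)*325 = (-145/2 + sqrt(123))*325 = -47125/2 + 325*sqrt(123)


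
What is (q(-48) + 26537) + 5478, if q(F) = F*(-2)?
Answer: 32111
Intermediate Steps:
q(F) = -2*F
(q(-48) + 26537) + 5478 = (-2*(-48) + 26537) + 5478 = (96 + 26537) + 5478 = 26633 + 5478 = 32111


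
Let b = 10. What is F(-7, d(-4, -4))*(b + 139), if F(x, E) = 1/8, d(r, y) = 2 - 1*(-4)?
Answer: 149/8 ≈ 18.625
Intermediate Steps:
d(r, y) = 6 (d(r, y) = 2 + 4 = 6)
F(x, E) = 1/8
F(-7, d(-4, -4))*(b + 139) = (10 + 139)/8 = (1/8)*149 = 149/8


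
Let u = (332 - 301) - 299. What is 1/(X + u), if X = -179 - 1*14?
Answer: -1/461 ≈ -0.0021692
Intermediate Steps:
X = -193 (X = -179 - 14 = -193)
u = -268 (u = 31 - 299 = -268)
1/(X + u) = 1/(-193 - 268) = 1/(-461) = -1/461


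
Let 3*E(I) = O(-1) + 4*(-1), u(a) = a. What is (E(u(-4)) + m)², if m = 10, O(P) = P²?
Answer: 81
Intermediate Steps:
E(I) = -1 (E(I) = ((-1)² + 4*(-1))/3 = (1 - 4)/3 = (⅓)*(-3) = -1)
(E(u(-4)) + m)² = (-1 + 10)² = 9² = 81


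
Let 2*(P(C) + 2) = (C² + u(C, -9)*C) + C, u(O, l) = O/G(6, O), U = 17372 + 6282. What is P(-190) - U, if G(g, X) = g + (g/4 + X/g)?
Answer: -186989/29 ≈ -6447.9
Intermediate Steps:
U = 23654
G(g, X) = 5*g/4 + X/g (G(g, X) = g + (g*(¼) + X/g) = g + (g/4 + X/g) = 5*g/4 + X/g)
u(O, l) = O/(15/2 + O/6) (u(O, l) = O/((5/4)*6 + O/6) = O/(15/2 + O*(⅙)) = O/(15/2 + O/6))
P(C) = -2 + C/2 + C²/2 + 3*C²/(45 + C) (P(C) = -2 + ((C² + (6*C/(45 + C))*C) + C)/2 = -2 + ((C² + 6*C²/(45 + C)) + C)/2 = -2 + (C + C² + 6*C²/(45 + C))/2 = -2 + (C/2 + C²/2 + 3*C²/(45 + C)) = -2 + C/2 + C²/2 + 3*C²/(45 + C))
P(-190) - U = (-180 + (-190)³ + 41*(-190) + 52*(-190)²)/(2*(45 - 190)) - 1*23654 = (½)*(-180 - 6859000 - 7790 + 52*36100)/(-145) - 23654 = (½)*(-1/145)*(-180 - 6859000 - 7790 + 1877200) - 23654 = (½)*(-1/145)*(-4989770) - 23654 = 498977/29 - 23654 = -186989/29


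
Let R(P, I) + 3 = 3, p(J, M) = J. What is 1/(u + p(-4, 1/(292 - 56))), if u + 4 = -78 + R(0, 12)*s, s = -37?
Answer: -1/86 ≈ -0.011628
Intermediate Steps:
R(P, I) = 0 (R(P, I) = -3 + 3 = 0)
u = -82 (u = -4 + (-78 + 0*(-37)) = -4 + (-78 + 0) = -4 - 78 = -82)
1/(u + p(-4, 1/(292 - 56))) = 1/(-82 - 4) = 1/(-86) = -1/86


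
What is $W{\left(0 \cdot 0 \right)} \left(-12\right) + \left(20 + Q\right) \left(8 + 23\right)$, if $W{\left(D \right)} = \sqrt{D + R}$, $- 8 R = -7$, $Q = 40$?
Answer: $1860 - 3 \sqrt{14} \approx 1848.8$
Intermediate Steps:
$R = \frac{7}{8}$ ($R = \left(- \frac{1}{8}\right) \left(-7\right) = \frac{7}{8} \approx 0.875$)
$W{\left(D \right)} = \sqrt{\frac{7}{8} + D}$ ($W{\left(D \right)} = \sqrt{D + \frac{7}{8}} = \sqrt{\frac{7}{8} + D}$)
$W{\left(0 \cdot 0 \right)} \left(-12\right) + \left(20 + Q\right) \left(8 + 23\right) = \frac{\sqrt{14 + 16 \cdot 0 \cdot 0}}{4} \left(-12\right) + \left(20 + 40\right) \left(8 + 23\right) = \frac{\sqrt{14 + 16 \cdot 0}}{4} \left(-12\right) + 60 \cdot 31 = \frac{\sqrt{14 + 0}}{4} \left(-12\right) + 1860 = \frac{\sqrt{14}}{4} \left(-12\right) + 1860 = - 3 \sqrt{14} + 1860 = 1860 - 3 \sqrt{14}$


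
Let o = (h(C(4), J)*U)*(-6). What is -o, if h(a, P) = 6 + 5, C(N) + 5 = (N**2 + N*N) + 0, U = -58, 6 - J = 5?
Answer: -3828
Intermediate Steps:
J = 1 (J = 6 - 1*5 = 6 - 5 = 1)
C(N) = -5 + 2*N**2 (C(N) = -5 + ((N**2 + N*N) + 0) = -5 + ((N**2 + N**2) + 0) = -5 + (2*N**2 + 0) = -5 + 2*N**2)
h(a, P) = 11
o = 3828 (o = (11*(-58))*(-6) = -638*(-6) = 3828)
-o = -1*3828 = -3828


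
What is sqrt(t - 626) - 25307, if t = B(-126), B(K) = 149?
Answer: -25307 + 3*I*sqrt(53) ≈ -25307.0 + 21.84*I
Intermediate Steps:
t = 149
sqrt(t - 626) - 25307 = sqrt(149 - 626) - 25307 = sqrt(-477) - 25307 = 3*I*sqrt(53) - 25307 = -25307 + 3*I*sqrt(53)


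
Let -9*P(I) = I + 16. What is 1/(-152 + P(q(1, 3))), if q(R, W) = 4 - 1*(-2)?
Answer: -9/1390 ≈ -0.0064748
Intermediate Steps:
q(R, W) = 6 (q(R, W) = 4 + 2 = 6)
P(I) = -16/9 - I/9 (P(I) = -(I + 16)/9 = -(16 + I)/9 = -16/9 - I/9)
1/(-152 + P(q(1, 3))) = 1/(-152 + (-16/9 - 1/9*6)) = 1/(-152 + (-16/9 - 2/3)) = 1/(-152 - 22/9) = 1/(-1390/9) = -9/1390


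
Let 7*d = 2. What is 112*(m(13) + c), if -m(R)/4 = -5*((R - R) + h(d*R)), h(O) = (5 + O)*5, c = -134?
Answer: 82592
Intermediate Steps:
d = 2/7 (d = (1/7)*2 = 2/7 ≈ 0.28571)
h(O) = 25 + 5*O
m(R) = 500 + 200*R/7 (m(R) = -(-20)*((R - R) + (25 + 5*(2*R/7))) = -(-20)*(0 + (25 + 10*R/7)) = -(-20)*(25 + 10*R/7) = -4*(-125 - 50*R/7) = 500 + 200*R/7)
112*(m(13) + c) = 112*((500 + (200/7)*13) - 134) = 112*((500 + 2600/7) - 134) = 112*(6100/7 - 134) = 112*(5162/7) = 82592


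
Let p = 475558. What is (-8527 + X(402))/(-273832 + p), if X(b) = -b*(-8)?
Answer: -5311/201726 ≈ -0.026328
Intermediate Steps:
X(b) = 8*b (X(b) = -(-8)*b = 8*b)
(-8527 + X(402))/(-273832 + p) = (-8527 + 8*402)/(-273832 + 475558) = (-8527 + 3216)/201726 = -5311*1/201726 = -5311/201726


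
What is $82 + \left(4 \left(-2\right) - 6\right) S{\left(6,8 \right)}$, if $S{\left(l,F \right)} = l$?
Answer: $-2$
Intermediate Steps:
$82 + \left(4 \left(-2\right) - 6\right) S{\left(6,8 \right)} = 82 + \left(4 \left(-2\right) - 6\right) 6 = 82 + \left(-8 - 6\right) 6 = 82 - 84 = -2$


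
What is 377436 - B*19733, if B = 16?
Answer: 61708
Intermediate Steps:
377436 - B*19733 = 377436 - 16*19733 = 377436 - 1*315728 = 377436 - 315728 = 61708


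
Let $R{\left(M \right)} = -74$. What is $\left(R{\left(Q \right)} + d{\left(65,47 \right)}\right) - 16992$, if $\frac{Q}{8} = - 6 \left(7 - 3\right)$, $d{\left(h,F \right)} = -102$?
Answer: $-17168$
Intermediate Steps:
$Q = -192$ ($Q = 8 \left(- 6 \left(7 - 3\right)\right) = 8 \left(\left(-6\right) 4\right) = 8 \left(-24\right) = -192$)
$\left(R{\left(Q \right)} + d{\left(65,47 \right)}\right) - 16992 = \left(-74 - 102\right) - 16992 = -176 - 16992 = -17168$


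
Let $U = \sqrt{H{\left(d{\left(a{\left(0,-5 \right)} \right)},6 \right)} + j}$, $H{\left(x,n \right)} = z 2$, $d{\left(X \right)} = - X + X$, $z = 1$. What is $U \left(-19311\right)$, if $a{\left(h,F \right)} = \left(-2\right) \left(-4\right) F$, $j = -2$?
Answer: $0$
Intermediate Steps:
$a{\left(h,F \right)} = 8 F$
$d{\left(X \right)} = 0$
$H{\left(x,n \right)} = 2$ ($H{\left(x,n \right)} = 1 \cdot 2 = 2$)
$U = 0$ ($U = \sqrt{2 - 2} = \sqrt{0} = 0$)
$U \left(-19311\right) = 0 \left(-19311\right) = 0$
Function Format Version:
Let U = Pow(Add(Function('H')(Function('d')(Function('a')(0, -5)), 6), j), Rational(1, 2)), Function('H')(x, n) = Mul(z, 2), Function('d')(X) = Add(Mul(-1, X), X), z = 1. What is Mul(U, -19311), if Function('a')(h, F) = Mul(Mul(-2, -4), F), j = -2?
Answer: 0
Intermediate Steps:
Function('a')(h, F) = Mul(8, F)
Function('d')(X) = 0
Function('H')(x, n) = 2 (Function('H')(x, n) = Mul(1, 2) = 2)
U = 0 (U = Pow(Add(2, -2), Rational(1, 2)) = Pow(0, Rational(1, 2)) = 0)
Mul(U, -19311) = Mul(0, -19311) = 0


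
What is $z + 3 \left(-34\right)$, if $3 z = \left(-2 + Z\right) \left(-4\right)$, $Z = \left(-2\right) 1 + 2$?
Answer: $- \frac{298}{3} \approx -99.333$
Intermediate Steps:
$Z = 0$ ($Z = -2 + 2 = 0$)
$z = \frac{8}{3}$ ($z = \frac{\left(-2 + 0\right) \left(-4\right)}{3} = \frac{\left(-2\right) \left(-4\right)}{3} = \frac{1}{3} \cdot 8 = \frac{8}{3} \approx 2.6667$)
$z + 3 \left(-34\right) = \frac{8}{3} + 3 \left(-34\right) = \frac{8}{3} - 102 = - \frac{298}{3}$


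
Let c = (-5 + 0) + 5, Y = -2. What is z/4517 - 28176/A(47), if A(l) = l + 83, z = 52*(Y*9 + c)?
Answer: -63696336/293605 ≈ -216.95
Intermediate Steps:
c = 0 (c = -5 + 5 = 0)
z = -936 (z = 52*(-2*9 + 0) = 52*(-18 + 0) = 52*(-18) = -936)
A(l) = 83 + l
z/4517 - 28176/A(47) = -936/4517 - 28176/(83 + 47) = -936*1/4517 - 28176/130 = -936/4517 - 28176*1/130 = -936/4517 - 14088/65 = -63696336/293605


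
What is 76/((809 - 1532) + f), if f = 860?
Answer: 76/137 ≈ 0.55474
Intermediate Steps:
76/((809 - 1532) + f) = 76/((809 - 1532) + 860) = 76/(-723 + 860) = 76/137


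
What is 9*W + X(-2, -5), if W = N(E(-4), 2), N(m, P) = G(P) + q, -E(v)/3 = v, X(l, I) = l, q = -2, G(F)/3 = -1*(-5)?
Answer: 115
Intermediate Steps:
G(F) = 15 (G(F) = 3*(-1*(-5)) = 3*5 = 15)
E(v) = -3*v
N(m, P) = 13 (N(m, P) = 15 - 2 = 13)
W = 13
9*W + X(-2, -5) = 9*13 - 2 = 117 - 2 = 115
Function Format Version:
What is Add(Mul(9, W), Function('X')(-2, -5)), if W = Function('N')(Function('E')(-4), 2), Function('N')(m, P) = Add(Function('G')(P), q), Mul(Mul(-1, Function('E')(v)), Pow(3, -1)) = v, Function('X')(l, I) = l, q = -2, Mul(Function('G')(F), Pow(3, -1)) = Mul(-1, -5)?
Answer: 115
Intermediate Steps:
Function('G')(F) = 15 (Function('G')(F) = Mul(3, Mul(-1, -5)) = Mul(3, 5) = 15)
Function('E')(v) = Mul(-3, v)
Function('N')(m, P) = 13 (Function('N')(m, P) = Add(15, -2) = 13)
W = 13
Add(Mul(9, W), Function('X')(-2, -5)) = Add(Mul(9, 13), -2) = Add(117, -2) = 115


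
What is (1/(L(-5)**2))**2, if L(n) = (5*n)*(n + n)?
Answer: 1/3906250000 ≈ 2.5600e-10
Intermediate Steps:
L(n) = 10*n**2 (L(n) = (5*n)*(2*n) = 10*n**2)
(1/(L(-5)**2))**2 = (1/((10*(-5)**2)**2))**2 = (1/((10*25)**2))**2 = (1/(250**2))**2 = (1/62500)**2 = 1/3906250000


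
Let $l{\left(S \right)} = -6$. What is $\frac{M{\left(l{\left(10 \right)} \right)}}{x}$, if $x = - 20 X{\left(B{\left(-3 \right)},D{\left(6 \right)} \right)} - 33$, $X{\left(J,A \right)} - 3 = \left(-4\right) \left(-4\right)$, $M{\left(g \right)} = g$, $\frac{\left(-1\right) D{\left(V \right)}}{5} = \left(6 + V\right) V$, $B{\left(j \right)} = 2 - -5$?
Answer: $\frac{6}{413} \approx 0.014528$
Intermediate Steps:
$B{\left(j \right)} = 7$ ($B{\left(j \right)} = 2 + 5 = 7$)
$D{\left(V \right)} = - 5 V \left(6 + V\right)$ ($D{\left(V \right)} = - 5 \left(6 + V\right) V = - 5 V \left(6 + V\right)$)
$X{\left(J,A \right)} = 19$ ($X{\left(J,A \right)} = 3 - -16 = 3 + 16 = 19$)
$x = -413$ ($x = \left(-20\right) 19 - 33 = -380 - 33 = -413$)
$\frac{M{\left(l{\left(10 \right)} \right)}}{x} = - \frac{6}{-413} = \left(-6\right) \left(- \frac{1}{413}\right) = \frac{6}{413}$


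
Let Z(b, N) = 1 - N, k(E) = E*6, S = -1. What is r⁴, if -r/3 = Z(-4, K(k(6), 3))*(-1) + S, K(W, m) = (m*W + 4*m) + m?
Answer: 17363069361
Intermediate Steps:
k(E) = 6*E
K(W, m) = 5*m + W*m (K(W, m) = (W*m + 4*m) + m = (4*m + W*m) + m = 5*m + W*m)
r = -363 (r = -3*((1 - 3*(5 + 6*6))*(-1) - 1) = -3*((1 - 3*(5 + 36))*(-1) - 1) = -3*((1 - 3*41)*(-1) - 1) = -3*((1 - 1*123)*(-1) - 1) = -3*((1 - 123)*(-1) - 1) = -3*(-122*(-1) - 1) = -3*(122 - 1) = -3*121 = -363)
r⁴ = (-363)⁴ = 17363069361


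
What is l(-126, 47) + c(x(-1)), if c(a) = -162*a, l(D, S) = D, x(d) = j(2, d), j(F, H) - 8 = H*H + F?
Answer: -1908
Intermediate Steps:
j(F, H) = 8 + F + H**2 (j(F, H) = 8 + (H*H + F) = 8 + (H**2 + F) = 8 + (F + H**2) = 8 + F + H**2)
x(d) = 10 + d**2 (x(d) = 8 + 2 + d**2 = 10 + d**2)
l(-126, 47) + c(x(-1)) = -126 - 162*(10 + (-1)**2) = -126 - 162*(10 + 1) = -126 - 162*11 = -126 - 1782 = -1908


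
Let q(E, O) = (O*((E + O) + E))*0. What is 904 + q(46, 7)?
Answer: 904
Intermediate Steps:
q(E, O) = 0 (q(E, O) = (O*(O + 2*E))*0 = 0)
904 + q(46, 7) = 904 + 0 = 904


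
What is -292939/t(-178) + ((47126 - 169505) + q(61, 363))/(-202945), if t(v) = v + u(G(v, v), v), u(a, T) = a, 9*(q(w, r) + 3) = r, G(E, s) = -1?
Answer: 35683442708/21796293 ≈ 1637.1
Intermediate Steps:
q(w, r) = -3 + r/9
t(v) = -1 + v (t(v) = v - 1 = -1 + v)
-292939/t(-178) + ((47126 - 169505) + q(61, 363))/(-202945) = -292939/(-1 - 178) + ((47126 - 169505) + (-3 + (1/9)*363))/(-202945) = -292939/(-179) + (-122379 + (-3 + 121/3))*(-1/202945) = -292939*(-1/179) + (-122379 + 112/3)*(-1/202945) = 292939/179 - 367025/3*(-1/202945) = 292939/179 + 73405/121767 = 35683442708/21796293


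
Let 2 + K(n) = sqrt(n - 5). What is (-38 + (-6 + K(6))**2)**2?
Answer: 121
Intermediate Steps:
K(n) = -2 + sqrt(-5 + n) (K(n) = -2 + sqrt(n - 5) = -2 + sqrt(-5 + n))
(-38 + (-6 + K(6))**2)**2 = (-38 + (-6 + (-2 + sqrt(-5 + 6)))**2)**2 = (-38 + (-6 + (-2 + sqrt(1)))**2)**2 = (-38 + (-6 + (-2 + 1))**2)**2 = (-38 + (-6 - 1)**2)**2 = (-38 + (-7)**2)**2 = (-38 + 49)**2 = 11**2 = 121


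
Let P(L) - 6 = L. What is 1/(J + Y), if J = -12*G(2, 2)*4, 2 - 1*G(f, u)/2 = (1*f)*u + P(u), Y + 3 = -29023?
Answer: -1/28066 ≈ -3.5630e-5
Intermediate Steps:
Y = -29026 (Y = -3 - 29023 = -29026)
P(L) = 6 + L
G(f, u) = -8 - 2*u - 2*f*u (G(f, u) = 4 - 2*((1*f)*u + (6 + u)) = 4 - 2*(f*u + (6 + u)) = 4 - 2*(6 + u + f*u) = 4 + (-12 - 2*u - 2*f*u) = -8 - 2*u - 2*f*u)
J = 960 (J = -12*(-8 - 2*2 - 2*2*2)*4 = -12*(-8 - 4 - 8)*4 = -12*(-20)*4 = 240*4 = 960)
1/(J + Y) = 1/(960 - 29026) = 1/(-28066) = -1/28066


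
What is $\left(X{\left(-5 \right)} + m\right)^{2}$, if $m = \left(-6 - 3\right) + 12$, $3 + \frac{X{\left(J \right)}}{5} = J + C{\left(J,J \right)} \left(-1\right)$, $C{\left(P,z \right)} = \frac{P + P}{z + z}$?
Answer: $1764$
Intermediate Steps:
$C{\left(P,z \right)} = \frac{P}{z}$ ($C{\left(P,z \right)} = \frac{2 P}{2 z} = 2 P \frac{1}{2 z} = \frac{P}{z}$)
$X{\left(J \right)} = -20 + 5 J$ ($X{\left(J \right)} = -15 + 5 \left(J + \frac{J}{J} \left(-1\right)\right) = -15 + 5 \left(J + 1 \left(-1\right)\right) = -15 + 5 \left(J - 1\right) = -15 + 5 \left(-1 + J\right) = -15 + \left(-5 + 5 J\right) = -20 + 5 J$)
$m = 3$ ($m = -9 + 12 = 3$)
$\left(X{\left(-5 \right)} + m\right)^{2} = \left(\left(-20 + 5 \left(-5\right)\right) + 3\right)^{2} = \left(\left(-20 - 25\right) + 3\right)^{2} = \left(-45 + 3\right)^{2} = \left(-42\right)^{2} = 1764$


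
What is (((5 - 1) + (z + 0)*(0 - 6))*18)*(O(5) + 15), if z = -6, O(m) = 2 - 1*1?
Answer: 11520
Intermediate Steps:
O(m) = 1 (O(m) = 2 - 1 = 1)
(((5 - 1) + (z + 0)*(0 - 6))*18)*(O(5) + 15) = (((5 - 1) + (-6 + 0)*(0 - 6))*18)*(1 + 15) = ((4 - 6*(-6))*18)*16 = ((4 + 36)*18)*16 = (40*18)*16 = 720*16 = 11520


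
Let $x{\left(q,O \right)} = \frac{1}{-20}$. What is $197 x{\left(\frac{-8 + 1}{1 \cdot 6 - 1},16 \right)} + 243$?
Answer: $\frac{4663}{20} \approx 233.15$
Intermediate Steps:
$x{\left(q,O \right)} = - \frac{1}{20}$
$197 x{\left(\frac{-8 + 1}{1 \cdot 6 - 1},16 \right)} + 243 = 197 \left(- \frac{1}{20}\right) + 243 = - \frac{197}{20} + 243 = \frac{4663}{20}$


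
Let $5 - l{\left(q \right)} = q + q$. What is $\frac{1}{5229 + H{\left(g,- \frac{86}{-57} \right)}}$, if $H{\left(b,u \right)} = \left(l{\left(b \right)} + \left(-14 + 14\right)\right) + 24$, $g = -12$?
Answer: $\frac{1}{5282} \approx 0.00018932$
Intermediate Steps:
$l{\left(q \right)} = 5 - 2 q$ ($l{\left(q \right)} = 5 - \left(q + q\right) = 5 - 2 q$)
$H{\left(b,u \right)} = 29 - 2 b$ ($H{\left(b,u \right)} = \left(\left(5 - 2 b\right) + \left(-14 + 14\right)\right) + 24 = \left(\left(5 - 2 b\right) + 0\right) + 24 = \left(5 - 2 b\right) + 24 = 29 - 2 b$)
$\frac{1}{5229 + H{\left(g,- \frac{86}{-57} \right)}} = \frac{1}{5229 + \left(29 - -24\right)} = \frac{1}{5229 + \left(29 + 24\right)} = \frac{1}{5229 + 53} = \frac{1}{5282}$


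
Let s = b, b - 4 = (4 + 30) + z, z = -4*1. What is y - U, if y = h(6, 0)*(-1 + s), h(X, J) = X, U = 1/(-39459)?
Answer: 7812883/39459 ≈ 198.00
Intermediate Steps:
U = -1/39459 ≈ -2.5343e-5
z = -4
b = 34 (b = 4 + ((4 + 30) - 4) = 4 + (34 - 4) = 4 + 30 = 34)
s = 34
y = 198 (y = 6*(-1 + 34) = 6*33 = 198)
y - U = 198 - 1*(-1/39459) = 198 + 1/39459 = 7812883/39459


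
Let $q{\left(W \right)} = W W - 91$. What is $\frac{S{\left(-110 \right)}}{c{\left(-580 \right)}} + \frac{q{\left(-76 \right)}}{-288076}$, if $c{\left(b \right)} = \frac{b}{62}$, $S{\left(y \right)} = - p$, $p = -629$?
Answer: $- \frac{2809421287}{41771020} \approx -67.258$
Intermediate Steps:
$q{\left(W \right)} = -91 + W^{2}$ ($q{\left(W \right)} = W^{2} - 91 = -91 + W^{2}$)
$S{\left(y \right)} = 629$ ($S{\left(y \right)} = \left(-1\right) \left(-629\right) = 629$)
$c{\left(b \right)} = \frac{b}{62}$ ($c{\left(b \right)} = b \frac{1}{62} = \frac{b}{62}$)
$\frac{S{\left(-110 \right)}}{c{\left(-580 \right)}} + \frac{q{\left(-76 \right)}}{-288076} = \frac{629}{\frac{1}{62} \left(-580\right)} + \frac{-91 + \left(-76\right)^{2}}{-288076} = \frac{629}{- \frac{290}{31}} + \left(-91 + 5776\right) \left(- \frac{1}{288076}\right) = 629 \left(- \frac{31}{290}\right) + 5685 \left(- \frac{1}{288076}\right) = - \frac{19499}{290} - \frac{5685}{288076} = - \frac{2809421287}{41771020}$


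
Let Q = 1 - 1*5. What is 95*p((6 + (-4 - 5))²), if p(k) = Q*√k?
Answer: -1140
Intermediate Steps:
Q = -4 (Q = 1 - 5 = -4)
p(k) = -4*√k
95*p((6 + (-4 - 5))²) = 95*(-4*√((6 + (-4 - 5))²)) = 95*(-4*√((6 - 9)²)) = 95*(-4*√((-3)²)) = 95*(-4*√9) = 95*(-4*3) = 95*(-12) = -1140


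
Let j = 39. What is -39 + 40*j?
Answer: 1521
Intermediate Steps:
-39 + 40*j = -39 + 40*39 = -39 + 1560 = 1521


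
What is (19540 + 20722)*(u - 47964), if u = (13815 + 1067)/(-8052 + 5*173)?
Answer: -13879605823300/7187 ≈ -1.9312e+9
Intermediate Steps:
u = -14882/7187 (u = 14882/(-8052 + 865) = 14882/(-7187) = 14882*(-1/7187) = -14882/7187 ≈ -2.0707)
(19540 + 20722)*(u - 47964) = (19540 + 20722)*(-14882/7187 - 47964) = 40262*(-344732150/7187) = -13879605823300/7187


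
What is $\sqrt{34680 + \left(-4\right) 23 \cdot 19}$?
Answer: $2 \sqrt{8233} \approx 181.47$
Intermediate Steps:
$\sqrt{34680 + \left(-4\right) 23 \cdot 19} = \sqrt{34680 - 1748} = \sqrt{32932} = 2 \sqrt{8233}$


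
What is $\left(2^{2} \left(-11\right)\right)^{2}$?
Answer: $1936$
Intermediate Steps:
$\left(2^{2} \left(-11\right)\right)^{2} = \left(4 \left(-11\right)\right)^{2} = \left(-44\right)^{2} = 1936$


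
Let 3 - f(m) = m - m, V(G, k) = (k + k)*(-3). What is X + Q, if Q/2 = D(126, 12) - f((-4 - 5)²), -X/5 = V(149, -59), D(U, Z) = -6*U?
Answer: -3288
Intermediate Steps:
V(G, k) = -6*k (V(G, k) = (2*k)*(-3) = -6*k)
X = -1770 (X = -(-30)*(-59) = -5*354 = -1770)
f(m) = 3 (f(m) = 3 - (m - m) = 3 - 1*0 = 3 + 0 = 3)
Q = -1518 (Q = 2*(-6*126 - 1*3) = 2*(-756 - 3) = 2*(-759) = -1518)
X + Q = -1770 - 1518 = -3288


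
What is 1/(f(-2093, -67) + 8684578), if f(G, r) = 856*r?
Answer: 1/8627226 ≈ 1.1591e-7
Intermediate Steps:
1/(f(-2093, -67) + 8684578) = 1/(856*(-67) + 8684578) = 1/(-57352 + 8684578) = 1/8627226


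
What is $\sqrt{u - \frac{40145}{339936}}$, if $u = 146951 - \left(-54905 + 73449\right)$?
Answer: $\frac{\sqrt{927390487911522}}{84984} \approx 358.34$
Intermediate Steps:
$u = 128407$ ($u = 146951 - 18544 = 128407$)
$\sqrt{u - \frac{40145}{339936}} = \sqrt{128407 - \frac{40145}{339936}} = \sqrt{\frac{43650121807}{339936}} = \frac{\sqrt{927390487911522}}{84984}$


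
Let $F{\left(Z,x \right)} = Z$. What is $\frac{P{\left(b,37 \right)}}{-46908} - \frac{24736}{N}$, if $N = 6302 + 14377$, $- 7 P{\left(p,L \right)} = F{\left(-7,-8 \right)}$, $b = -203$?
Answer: $- \frac{386778989}{323336844} \approx -1.1962$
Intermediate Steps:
$P{\left(p,L \right)} = 1$ ($P{\left(p,L \right)} = \left(- \frac{1}{7}\right) \left(-7\right) = 1$)
$N = 20679$
$\frac{P{\left(b,37 \right)}}{-46908} - \frac{24736}{N} = 1 \frac{1}{-46908} - \frac{24736}{20679} = 1 \left(- \frac{1}{46908}\right) - \frac{24736}{20679} = - \frac{1}{46908} - \frac{24736}{20679} = - \frac{386778989}{323336844}$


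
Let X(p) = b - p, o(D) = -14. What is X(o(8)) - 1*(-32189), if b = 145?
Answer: 32348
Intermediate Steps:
X(p) = 145 - p
X(o(8)) - 1*(-32189) = (145 - 1*(-14)) - 1*(-32189) = (145 + 14) + 32189 = 159 + 32189 = 32348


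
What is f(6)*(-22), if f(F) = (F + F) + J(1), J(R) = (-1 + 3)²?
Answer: -352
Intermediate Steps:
J(R) = 4 (J(R) = 2² = 4)
f(F) = 4 + 2*F (f(F) = (F + F) + 4 = 2*F + 4 = 4 + 2*F)
f(6)*(-22) = (4 + 2*6)*(-22) = (4 + 12)*(-22) = 16*(-22) = -352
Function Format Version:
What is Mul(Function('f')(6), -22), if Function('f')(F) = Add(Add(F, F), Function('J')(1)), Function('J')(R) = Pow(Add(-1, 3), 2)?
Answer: -352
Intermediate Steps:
Function('J')(R) = 4 (Function('J')(R) = Pow(2, 2) = 4)
Function('f')(F) = Add(4, Mul(2, F)) (Function('f')(F) = Add(Add(F, F), 4) = Add(Mul(2, F), 4) = Add(4, Mul(2, F)))
Mul(Function('f')(6), -22) = Mul(Add(4, Mul(2, 6)), -22) = Mul(Add(4, 12), -22) = Mul(16, -22) = -352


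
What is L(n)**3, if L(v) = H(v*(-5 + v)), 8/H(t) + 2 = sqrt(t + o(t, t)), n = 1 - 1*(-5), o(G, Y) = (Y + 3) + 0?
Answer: 50176/1331 + 13824*sqrt(15)/1331 ≈ 77.923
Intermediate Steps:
o(G, Y) = 3 + Y (o(G, Y) = (3 + Y) + 0 = 3 + Y)
n = 6 (n = 1 + 5 = 6)
H(t) = 8/(-2 + sqrt(3 + 2*t)) (H(t) = 8/(-2 + sqrt(t + (3 + t))) = 8/(-2 + sqrt(3 + 2*t)))
L(v) = 8/(-2 + sqrt(3 + 2*v*(-5 + v))) (L(v) = 8/(-2 + sqrt(3 + 2*(v*(-5 + v)))) = 8/(-2 + sqrt(3 + 2*v*(-5 + v))))
L(n)**3 = (8/(-2 + sqrt(3 + 2*6*(-5 + 6))))**3 = (8/(-2 + sqrt(3 + 2*6*1)))**3 = (8/(-2 + sqrt(3 + 12)))**3 = (8/(-2 + sqrt(15)))**3 = 512/(-2 + sqrt(15))**3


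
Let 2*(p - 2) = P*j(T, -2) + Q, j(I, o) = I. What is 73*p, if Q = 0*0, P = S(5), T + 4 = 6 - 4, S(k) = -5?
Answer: 511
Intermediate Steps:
T = -2 (T = -4 + (6 - 4) = -4 + 2 = -2)
P = -5
Q = 0
p = 7 (p = 2 + (-5*(-2) + 0)/2 = 2 + (10 + 0)/2 = 2 + (1/2)*10 = 2 + 5 = 7)
73*p = 73*7 = 511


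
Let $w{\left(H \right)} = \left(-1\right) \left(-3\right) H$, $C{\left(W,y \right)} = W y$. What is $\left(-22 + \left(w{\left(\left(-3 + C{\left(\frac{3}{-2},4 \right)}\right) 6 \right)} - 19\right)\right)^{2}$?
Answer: $41209$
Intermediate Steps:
$w{\left(H \right)} = 3 H$
$\left(-22 + \left(w{\left(\left(-3 + C{\left(\frac{3}{-2},4 \right)}\right) 6 \right)} - 19\right)\right)^{2} = \left(-22 + \left(3 \left(-3 + \frac{3}{-2} \cdot 4\right) 6 - 19\right)\right)^{2} = \left(-22 + \left(3 \left(-3 + 3 \left(- \frac{1}{2}\right) 4\right) 6 - 19\right)\right)^{2} = \left(-22 + \left(3 \left(-3 - 6\right) 6 - 19\right)\right)^{2} = \left(-22 + \left(3 \left(\left(-9\right) 6\right) - 19\right)\right)^{2} = \left(-22 + \left(3 \left(-54\right) - 19\right)\right)^{2} = \left(-22 - 181\right)^{2} = \left(-203\right)^{2} = 41209$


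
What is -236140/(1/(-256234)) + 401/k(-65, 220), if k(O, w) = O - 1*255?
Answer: 19362270962799/320 ≈ 6.0507e+10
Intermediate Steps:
k(O, w) = -255 + O (k(O, w) = O - 255 = -255 + O)
-236140/(1/(-256234)) + 401/k(-65, 220) = -236140/(1/(-256234)) + 401/(-255 - 65) = -236140/(-1/256234) + 401/(-320) = -236140*(-256234) + 401*(-1/320) = 60507096760 - 401/320 = 19362270962799/320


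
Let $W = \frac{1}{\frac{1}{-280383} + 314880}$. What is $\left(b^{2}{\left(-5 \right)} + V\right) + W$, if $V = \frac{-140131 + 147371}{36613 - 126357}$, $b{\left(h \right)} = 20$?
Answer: $\frac{396081525499006999}{990403555219502} \approx 399.92$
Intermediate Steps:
$W = \frac{280383}{88286999039}$ ($W = \frac{1}{- \frac{1}{280383} + 314880} = \frac{1}{\frac{88286999039}{280383}} = \frac{280383}{88286999039} \approx 3.1758 \cdot 10^{-6}$)
$V = - \frac{905}{11218}$ ($V = \frac{7240}{-89744} = 7240 \left(- \frac{1}{89744}\right) = - \frac{905}{11218} \approx -0.080674$)
$\left(b^{2}{\left(-5 \right)} + V\right) + W = \left(20^{2} - \frac{905}{11218}\right) + \frac{280383}{88286999039} = \left(400 - \frac{905}{11218}\right) + \frac{280383}{88286999039} = \frac{4486295}{11218} + \frac{280383}{88286999039} = \frac{396081525499006999}{990403555219502}$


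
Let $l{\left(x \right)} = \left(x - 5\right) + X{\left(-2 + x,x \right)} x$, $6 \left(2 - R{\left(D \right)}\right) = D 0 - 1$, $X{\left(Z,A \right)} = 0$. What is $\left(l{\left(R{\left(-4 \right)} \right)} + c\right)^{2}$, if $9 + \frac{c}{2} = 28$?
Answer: $\frac{44521}{36} \approx 1236.7$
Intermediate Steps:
$c = 38$ ($c = -18 + 2 \cdot 28 = -18 + 56 = 38$)
$R{\left(D \right)} = \frac{13}{6}$ ($R{\left(D \right)} = 2 - \frac{D 0 - 1}{6} = 2 - \frac{0 - 1}{6} = 2 - - \frac{1}{6} = 2 + \frac{1}{6} = \frac{13}{6}$)
$l{\left(x \right)} = -5 + x$ ($l{\left(x \right)} = \left(x - 5\right) + 0 x = \left(-5 + x\right) + 0 = -5 + x$)
$\left(l{\left(R{\left(-4 \right)} \right)} + c\right)^{2} = \left(\left(-5 + \frac{13}{6}\right) + 38\right)^{2} = \left(- \frac{17}{6} + 38\right)^{2} = \left(\frac{211}{6}\right)^{2} = \frac{44521}{36}$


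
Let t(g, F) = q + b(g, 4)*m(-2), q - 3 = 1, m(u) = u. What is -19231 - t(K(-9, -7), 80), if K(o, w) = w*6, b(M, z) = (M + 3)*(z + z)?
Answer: -19859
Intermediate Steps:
b(M, z) = 2*z*(3 + M) (b(M, z) = (3 + M)*(2*z) = 2*z*(3 + M))
q = 4 (q = 3 + 1 = 4)
K(o, w) = 6*w
t(g, F) = -44 - 16*g (t(g, F) = 4 + (2*4*(3 + g))*(-2) = 4 + (24 + 8*g)*(-2) = 4 + (-48 - 16*g) = -44 - 16*g)
-19231 - t(K(-9, -7), 80) = -19231 - (-44 - 96*(-7)) = -19231 - (-44 - 16*(-42)) = -19231 - (-44 + 672) = -19231 - 1*628 = -19231 - 628 = -19859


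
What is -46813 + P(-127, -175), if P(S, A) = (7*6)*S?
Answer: -52147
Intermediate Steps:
P(S, A) = 42*S
-46813 + P(-127, -175) = -46813 + 42*(-127) = -46813 - 5334 = -52147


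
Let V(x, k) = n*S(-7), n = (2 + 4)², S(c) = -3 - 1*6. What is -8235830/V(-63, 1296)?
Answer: 4117915/162 ≈ 25419.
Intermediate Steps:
S(c) = -9 (S(c) = -3 - 6 = -9)
n = 36 (n = 6² = 36)
V(x, k) = -324 (V(x, k) = 36*(-9) = -324)
-8235830/V(-63, 1296) = -8235830/(-324) = -8235830*(-1/324) = 4117915/162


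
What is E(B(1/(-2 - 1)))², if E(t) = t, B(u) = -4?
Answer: 16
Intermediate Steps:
E(B(1/(-2 - 1)))² = (-4)² = 16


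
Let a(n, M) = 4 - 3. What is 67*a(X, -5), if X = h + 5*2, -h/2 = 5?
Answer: 67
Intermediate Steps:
h = -10 (h = -2*5 = -10)
X = 0 (X = -10 + 5*2 = -10 + 10 = 0)
a(n, M) = 1
67*a(X, -5) = 67*1 = 67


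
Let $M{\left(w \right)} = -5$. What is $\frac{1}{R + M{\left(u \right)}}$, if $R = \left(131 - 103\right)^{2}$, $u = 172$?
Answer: $\frac{1}{779} \approx 0.0012837$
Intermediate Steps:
$R = 784$ ($R = \left(131 - 103\right)^{2} = 28^{2} = 784$)
$\frac{1}{R + M{\left(u \right)}} = \frac{1}{784 - 5} = \frac{1}{779}$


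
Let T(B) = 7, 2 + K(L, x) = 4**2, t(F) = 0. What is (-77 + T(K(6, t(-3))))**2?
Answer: 4900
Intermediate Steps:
K(L, x) = 14 (K(L, x) = -2 + 4**2 = -2 + 16 = 14)
(-77 + T(K(6, t(-3))))**2 = (-77 + 7)**2 = (-70)**2 = 4900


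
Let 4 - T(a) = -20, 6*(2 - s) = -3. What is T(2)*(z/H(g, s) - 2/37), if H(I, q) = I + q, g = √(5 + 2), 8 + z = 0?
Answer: 23632/37 - 256*√7 ≈ -38.610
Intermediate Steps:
z = -8 (z = -8 + 0 = -8)
s = 5/2 (s = 2 - ⅙*(-3) = 2 + ½ = 5/2 ≈ 2.5000)
g = √7 ≈ 2.6458
T(a) = 24 (T(a) = 4 - 1*(-20) = 4 + 20 = 24)
T(2)*(z/H(g, s) - 2/37) = 24*(-8/(√7 + 5/2) - 2/37) = 24*(-8/(5/2 + √7) - 2*1/37) = 24*(-8/(5/2 + √7) - 2/37) = 24*(-2/37 - 8/(5/2 + √7)) = -48/37 - 192/(5/2 + √7)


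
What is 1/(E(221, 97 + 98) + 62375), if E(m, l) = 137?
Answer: 1/62512 ≈ 1.5997e-5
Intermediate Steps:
1/(E(221, 97 + 98) + 62375) = 1/(137 + 62375) = 1/62512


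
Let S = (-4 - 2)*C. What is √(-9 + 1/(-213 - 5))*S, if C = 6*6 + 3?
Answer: -117*I*√427934/109 ≈ -702.18*I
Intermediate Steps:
C = 39 (C = 36 + 3 = 39)
S = -234 (S = (-4 - 2)*39 = -6*39 = -234)
√(-9 + 1/(-213 - 5))*S = √(-9 + 1/(-213 - 5))*(-234) = √(-9 + 1/(-218))*(-234) = √(-9 - 1/218)*(-234) = √(-1963/218)*(-234) = (I*√427934/218)*(-234) = -117*I*√427934/109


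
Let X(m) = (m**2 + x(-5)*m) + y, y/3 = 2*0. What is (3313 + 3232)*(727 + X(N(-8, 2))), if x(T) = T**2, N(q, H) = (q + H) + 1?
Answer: 4103715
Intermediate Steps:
y = 0 (y = 3*(2*0) = 3*0 = 0)
N(q, H) = 1 + H + q (N(q, H) = (H + q) + 1 = 1 + H + q)
X(m) = m**2 + 25*m (X(m) = (m**2 + (-5)**2*m) + 0 = (m**2 + 25*m) + 0 = m**2 + 25*m)
(3313 + 3232)*(727 + X(N(-8, 2))) = (3313 + 3232)*(727 + (1 + 2 - 8)*(25 + (1 + 2 - 8))) = 6545*(727 - 5*(25 - 5)) = 6545*(727 - 5*20) = 6545*(727 - 100) = 6545*627 = 4103715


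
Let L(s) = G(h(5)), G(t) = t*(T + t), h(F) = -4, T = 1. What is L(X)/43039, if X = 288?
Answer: 12/43039 ≈ 0.00027882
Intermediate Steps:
G(t) = t*(1 + t)
L(s) = 12 (L(s) = -4*(1 - 4) = -4*(-3) = 12)
L(X)/43039 = 12/43039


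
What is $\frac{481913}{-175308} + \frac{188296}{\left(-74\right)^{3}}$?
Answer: $- \frac{28536563585}{8879876124} \approx -3.2136$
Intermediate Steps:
$\frac{481913}{-175308} + \frac{188296}{\left(-74\right)^{3}} = 481913 \left(- \frac{1}{175308}\right) + \frac{188296}{-405224} = - \frac{481913}{175308} + 188296 \left(- \frac{1}{405224}\right) = - \frac{481913}{175308} - \frac{23537}{50653} = - \frac{28536563585}{8879876124}$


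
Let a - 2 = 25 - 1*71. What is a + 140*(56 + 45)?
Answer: 14096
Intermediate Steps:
a = -44 (a = 2 + (25 - 1*71) = 2 + (25 - 71) = 2 - 46 = -44)
a + 140*(56 + 45) = -44 + 140*(56 + 45) = -44 + 140*101 = -44 + 14140 = 14096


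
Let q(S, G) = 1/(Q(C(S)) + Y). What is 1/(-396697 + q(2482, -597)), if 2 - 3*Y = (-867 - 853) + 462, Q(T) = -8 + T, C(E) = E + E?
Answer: -5376/2132643071 ≈ -2.5208e-6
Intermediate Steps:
C(E) = 2*E
Y = 420 (Y = ⅔ - ((-867 - 853) + 462)/3 = ⅔ - (-1720 + 462)/3 = ⅔ - ⅓*(-1258) = ⅔ + 1258/3 = 420)
q(S, G) = 1/(412 + 2*S) (q(S, G) = 1/((-8 + 2*S) + 420) = 1/(412 + 2*S))
1/(-396697 + q(2482, -597)) = 1/(-396697 + 1/(2*(206 + 2482))) = 1/(-396697 + (½)/2688) = 1/(-396697 + (½)*(1/2688)) = 1/(-396697 + 1/5376) = 1/(-2132643071/5376) = -5376/2132643071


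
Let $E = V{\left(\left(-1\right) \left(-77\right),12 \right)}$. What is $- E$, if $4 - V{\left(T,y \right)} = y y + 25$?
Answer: $165$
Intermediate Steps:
$V{\left(T,y \right)} = -21 - y^{2}$ ($V{\left(T,y \right)} = 4 - \left(y y + 25\right) = 4 - \left(y^{2} + 25\right) = 4 - \left(25 + y^{2}\right) = -21 - y^{2}$)
$E = -165$ ($E = -21 - 12^{2} = -21 - 144 = -165$)
$- E = \left(-1\right) \left(-165\right) = 165$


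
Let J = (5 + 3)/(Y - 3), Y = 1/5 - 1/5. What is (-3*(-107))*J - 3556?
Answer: -4412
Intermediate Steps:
Y = 0 (Y = 1*(⅕) - 1*⅕ = ⅕ - ⅕ = 0)
J = -8/3 (J = (5 + 3)/(0 - 3) = 8/(-3) = 8*(-⅓) = -8/3 ≈ -2.6667)
(-3*(-107))*J - 3556 = -3*(-107)*(-8/3) - 3556 = 321*(-8/3) - 3556 = -856 - 3556 = -4412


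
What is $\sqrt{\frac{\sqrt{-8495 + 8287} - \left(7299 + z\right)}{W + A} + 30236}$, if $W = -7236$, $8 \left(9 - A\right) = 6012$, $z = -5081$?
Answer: $\frac{2 \sqrt{23762154184 - 394 i \sqrt{13}}}{1773} \approx 173.89 - 5.1978 \cdot 10^{-6} i$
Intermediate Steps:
$A = - \frac{1485}{2}$ ($A = 9 - \frac{1503}{2} = - \frac{1485}{2} \approx -742.5$)
$\sqrt{\frac{\sqrt{-8495 + 8287} - \left(7299 + z\right)}{W + A} + 30236} = \sqrt{\frac{\sqrt{-8495 + 8287} - 2218}{-7236 - \frac{1485}{2}} + 30236} = \sqrt{\frac{\sqrt{-208} + \left(-7299 + 5081\right)}{- \frac{15957}{2}} + 30236} = \sqrt{\left(4 i \sqrt{13} - 2218\right) \left(- \frac{2}{15957}\right) + 30236} = \sqrt{\left(-2218 + 4 i \sqrt{13}\right) \left(- \frac{2}{15957}\right) + 30236} = \sqrt{\left(\frac{4436}{15957} - \frac{8 i \sqrt{13}}{15957}\right) + 30236} = \sqrt{\frac{482480288}{15957} - \frac{8 i \sqrt{13}}{15957}}$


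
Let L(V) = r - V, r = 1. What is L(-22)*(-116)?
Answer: -2668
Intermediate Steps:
L(V) = 1 - V
L(-22)*(-116) = (1 - 1*(-22))*(-116) = (1 + 22)*(-116) = 23*(-116) = -2668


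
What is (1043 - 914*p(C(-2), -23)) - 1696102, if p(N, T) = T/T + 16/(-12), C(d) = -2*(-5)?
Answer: -5084263/3 ≈ -1.6948e+6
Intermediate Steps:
C(d) = 10
p(N, T) = -⅓ (p(N, T) = 1 + 16*(-1/12) = 1 - 4/3 = -⅓)
(1043 - 914*p(C(-2), -23)) - 1696102 = (1043 - 914*(-⅓)) - 1696102 = (1043 + 914/3) - 1696102 = 4043/3 - 1696102 = -5084263/3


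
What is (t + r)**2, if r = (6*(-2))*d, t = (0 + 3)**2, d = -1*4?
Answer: 3249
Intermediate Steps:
d = -4
t = 9 (t = 3**2 = 9)
r = 48 (r = (6*(-2))*(-4) = -12*(-4) = 48)
(t + r)**2 = (9 + 48)**2 = 57**2 = 3249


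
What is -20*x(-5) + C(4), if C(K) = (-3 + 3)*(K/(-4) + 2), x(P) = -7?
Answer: 140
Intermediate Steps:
C(K) = 0 (C(K) = 0*(K*(-1/4) + 2) = 0*(-K/4 + 2) = 0*(2 - K/4) = 0)
-20*x(-5) + C(4) = -20*(-7) + 0 = 140 + 0 = 140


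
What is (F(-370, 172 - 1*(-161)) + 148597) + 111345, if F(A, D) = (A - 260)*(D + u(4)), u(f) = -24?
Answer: 65272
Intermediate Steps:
F(A, D) = (-260 + A)*(-24 + D) (F(A, D) = (A - 260)*(D - 24) = (-260 + A)*(-24 + D))
(F(-370, 172 - 1*(-161)) + 148597) + 111345 = ((6240 - 260*(172 - 1*(-161)) - 24*(-370) - 370*(172 - 1*(-161))) + 148597) + 111345 = ((6240 - 260*(172 + 161) + 8880 - 370*(172 + 161)) + 148597) + 111345 = ((6240 - 260*333 + 8880 - 370*333) + 148597) + 111345 = ((6240 - 86580 + 8880 - 123210) + 148597) + 111345 = (-194670 + 148597) + 111345 = -46073 + 111345 = 65272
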